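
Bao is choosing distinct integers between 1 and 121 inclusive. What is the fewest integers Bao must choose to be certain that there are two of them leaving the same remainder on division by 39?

By the pigeonhole principle, the 39 residue classes mod 39 are the pigeonholes.
With 39 integers one could put 1 in each residue class and have no class reach 2.
The 40th integer pushes some class to 2, so 39·1 + 1 = 40.

40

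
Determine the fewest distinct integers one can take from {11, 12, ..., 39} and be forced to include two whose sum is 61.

A set avoiding the sum 61 can contain at most one of each pair {x, 61−x}, plus the 11 elements whose complement lies outside the range.
The integers 11, …, 30 (20 of them) are such a set: any two sum to at least 11+12 = 23 and at most 29+30 = 59 < 61.
By the pigeonhole principle, any 21st integer completes one of the 9 pairs, so 21 choices force a sum of 61.

21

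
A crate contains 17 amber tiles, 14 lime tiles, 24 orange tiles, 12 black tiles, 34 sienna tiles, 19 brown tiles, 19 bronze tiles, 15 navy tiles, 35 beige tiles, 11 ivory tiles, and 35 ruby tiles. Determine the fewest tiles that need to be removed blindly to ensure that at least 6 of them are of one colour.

56

Pigeonhole: the 11 colours are the holes; the tiles drawn are the pigeons.
To avoid 6 of any one colour, the worst case takes at most 5 of each colour.
That gives 5 + 5 + 5 + 5 + 5 + 5 + 5 + 5 + 5 + 5 + 5 = 55 tiles with no colour reaching 6.
The next tile forces some colour to 6, so 55 + 1 = 56.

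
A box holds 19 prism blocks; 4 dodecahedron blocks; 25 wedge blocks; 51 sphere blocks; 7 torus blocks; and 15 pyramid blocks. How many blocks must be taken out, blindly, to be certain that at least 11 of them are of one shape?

An adversary could hand out at most 10 blocks per shape (dodecahedron, torus run out sooner): 10 + 4 + 10 + 10 + 7 + 10 = 51 blocks and still no shape has 11.
Pigeonhole: one more block lands in a shape already at 10, so 52 draws are enough and 51 are not.

52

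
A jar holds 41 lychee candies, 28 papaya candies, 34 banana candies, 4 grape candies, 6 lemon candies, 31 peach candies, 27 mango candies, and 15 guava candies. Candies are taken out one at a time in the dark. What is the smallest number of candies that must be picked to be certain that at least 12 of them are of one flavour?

77

An adversary could hand out at most 11 candies per flavour (grape, lemon run out sooner): 11 + 11 + 11 + 4 + 6 + 11 + 11 + 11 = 76 candies and still no flavour has 12.
One more candy lands in a flavour already at 11, so 77 draws are enough and 76 are not.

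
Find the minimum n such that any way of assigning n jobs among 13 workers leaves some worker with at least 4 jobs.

With 39 jobs one could put exactly 3 in each of the 13 workers, and no worker would reach 4.
By pigeonhole, one more job must land in a worker that already has 3, giving it 4.
So 13 × 3 + 1 = 40 jobs are required.

40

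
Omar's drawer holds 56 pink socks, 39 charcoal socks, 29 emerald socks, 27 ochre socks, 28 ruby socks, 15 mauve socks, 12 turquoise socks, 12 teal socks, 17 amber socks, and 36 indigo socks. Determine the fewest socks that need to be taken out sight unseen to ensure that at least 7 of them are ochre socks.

In the worst case for collecting ochre socks, every non-ochre sock comes out first.
There are 56 + 39 + 29 + 28 + 15 + 12 + 12 + 17 + 36 = 244 non-ochre socks altogether.
After those, each further sock must be ochre, so 244 + 7 = 251 draws guarantee 7 ochre socks.

251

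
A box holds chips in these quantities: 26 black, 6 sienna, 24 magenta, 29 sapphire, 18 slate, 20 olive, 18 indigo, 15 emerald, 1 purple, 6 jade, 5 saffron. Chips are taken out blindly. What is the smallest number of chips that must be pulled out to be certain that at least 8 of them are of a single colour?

An adversary could hand out at most 7 chips per colour (4 colours run out sooner): 7 + 6 + 7 + 7 + 7 + 7 + 7 + 7 + 1 + 6 + 5 = 67 chips and still no colour has 8.
One more chip lands in a colour already at 7, so 68 draws are enough and 67 are not.

68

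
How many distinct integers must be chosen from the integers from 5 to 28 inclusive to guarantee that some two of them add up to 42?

18

Two chosen integers sum to 42 exactly when both halves of some pair {x, 42−x} with 14 ≤ x ≤ 42−x ≤ 28 are chosen — 7 such pairs.
The remaining 10 elements (those with no distinct partner in range) can never complete a 42-sum, so the worst case takes all of them and one from each pair: 10 + 7 = 17.
The 18th integer has to be the second member of some pair, so 17 + 1 = 18.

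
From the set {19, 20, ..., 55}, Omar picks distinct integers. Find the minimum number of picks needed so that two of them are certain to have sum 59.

27

Group the elements by complementary pair {x, 59−x}: {19,40}, {20,39}, {21,38}, …, giving 11 two-element pairs and 15 integers whose partner 59−x falls outside [19,55].
Pigeonhole: treating each of those 26 groups as a pigeonhole, one can pick one integer per group — 26 integers — with no two summing to 59.
The 27th integer lands in an occupied pair, forcing a sum of 59.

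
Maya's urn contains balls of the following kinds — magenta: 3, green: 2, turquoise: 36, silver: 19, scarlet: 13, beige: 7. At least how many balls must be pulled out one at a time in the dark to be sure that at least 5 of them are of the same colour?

By the pigeonhole principle, put each drawn ball into a box by colour. The largest draw with every box below 5 takes min(count, 4) from each colour; colours with fewer than 4 contribute all they have.
Σ min(cᵢ, 4) = 3 + 2 + 4 + 4 + 4 + 4 = 21.
Draw number 21 + 1 = 22 must push one box to 5.

22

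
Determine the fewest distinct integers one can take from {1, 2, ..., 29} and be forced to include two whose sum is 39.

20

Two chosen integers sum to 39 exactly when both halves of some pair {x, 39−x} with 10 ≤ x ≤ 39−x ≤ 29 are chosen — 10 such pairs.
The remaining 9 elements (those with no distinct partner in range) can never complete a 39-sum, so the worst case takes all of them and one from each pair: 9 + 10 = 19.
The 20th integer has to be the second member of some pair, so 19 + 1 = 20.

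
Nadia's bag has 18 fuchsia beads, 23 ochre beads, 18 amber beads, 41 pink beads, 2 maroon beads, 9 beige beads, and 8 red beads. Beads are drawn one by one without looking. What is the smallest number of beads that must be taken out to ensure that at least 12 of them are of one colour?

64

An adversary could hand out at most 11 beads per colour (maroon, beige, red run out sooner): 11 + 11 + 11 + 11 + 2 + 9 + 8 = 63 beads and still no colour has 12.
One more bead lands in a colour already at 11, so 64 draws are enough and 63 are not.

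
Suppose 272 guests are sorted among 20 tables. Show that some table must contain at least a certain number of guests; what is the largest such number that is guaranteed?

The 20 tables are the holes and the 272 guests are the pigeons.
If every table held at most 13 guests, the total would be at most 20 × 13 = 260, which is less than 272.
So some table holds at least ⌈272/20⌉ = 14 guests.

14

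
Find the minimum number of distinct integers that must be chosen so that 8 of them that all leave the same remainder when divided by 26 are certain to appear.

Pigeonhole: the 26 residue classes mod 26 are the pigeonholes.
With 182 integers one could put 7 in each residue class and have no class reach 8.
The 183rd integer pushes some class to 8, so 26·7 + 1 = 183.

183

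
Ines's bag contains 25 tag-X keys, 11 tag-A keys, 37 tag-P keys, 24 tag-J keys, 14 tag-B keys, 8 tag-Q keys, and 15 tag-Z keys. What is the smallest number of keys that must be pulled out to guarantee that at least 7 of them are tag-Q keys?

133

In the worst case for collecting tag-Q keys, every non-tag-Q key comes out first.
There are 25 + 11 + 37 + 24 + 14 + 15 = 126 non-tag-Q keys altogether.
After those, each further key must be tag-Q, so 126 + 7 = 133 draws guarantee 7 tag-Q keys.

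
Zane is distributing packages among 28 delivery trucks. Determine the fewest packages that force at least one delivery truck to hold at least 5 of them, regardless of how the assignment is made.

113

With 112 packages one could put exactly 4 in each of the 28 delivery trucks, and no delivery truck would reach 5.
By pigeonhole, one more package must land in a delivery truck that already has 4, giving it 5.
So 28 × 4 + 1 = 113 packages are required.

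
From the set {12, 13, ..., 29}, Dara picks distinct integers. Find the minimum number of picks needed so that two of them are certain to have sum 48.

Two chosen integers sum to 48 exactly when both halves of some pair {x, 48−x} with 19 ≤ x ≤ 48−x ≤ 29 are chosen — 5 such pairs.
The remaining 8 elements (those with no distinct partner in range) can never complete a 48-sum, so the worst case takes all of them and one from each pair: 8 + 5 = 13.
The 14th integer has to be the second member of some pair, so 13 + 1 = 14.

14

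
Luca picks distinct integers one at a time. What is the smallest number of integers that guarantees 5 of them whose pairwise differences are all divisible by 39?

Integers whose pairwise differences are multiples of 39 are exactly those sharing a remainder mod 39. The 39 residue classes mod 39 are the pigeonholes.
With 156 integers one could put 4 in each residue class and have no class reach 5.
The 157th integer pushes some class to 5, so 39·4 + 1 = 157.

157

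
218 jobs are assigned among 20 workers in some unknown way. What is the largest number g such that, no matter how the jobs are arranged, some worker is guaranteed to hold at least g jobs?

11

Pigeonhole: the 20 workers are the holes and the 218 jobs are the pigeons.
If every worker held at most 10 jobs, the total would be at most 20 × 10 = 200, which is less than 218.
So some worker holds at least ⌈218/20⌉ = 11 jobs.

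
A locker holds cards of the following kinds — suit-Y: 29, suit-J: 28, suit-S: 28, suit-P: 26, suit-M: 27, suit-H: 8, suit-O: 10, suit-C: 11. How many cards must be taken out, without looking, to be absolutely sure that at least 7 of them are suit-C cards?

In the worst case for collecting suit-C cards, every non-suit-C card comes out first.
There are 29 + 28 + 28 + 26 + 27 + 8 + 10 = 156 non-suit-C cards altogether.
After those, each further card must be suit-C, so 156 + 7 = 163 draws guarantee 7 suit-C cards.

163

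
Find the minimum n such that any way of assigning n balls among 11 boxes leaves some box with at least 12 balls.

With 121 balls one could put exactly 11 in each of the 11 boxes, and no box would reach 12.
By the pigeonhole principle, one more ball must land in a box that already has 11, giving it 12.
So 11 × 11 + 1 = 122 balls are required.

122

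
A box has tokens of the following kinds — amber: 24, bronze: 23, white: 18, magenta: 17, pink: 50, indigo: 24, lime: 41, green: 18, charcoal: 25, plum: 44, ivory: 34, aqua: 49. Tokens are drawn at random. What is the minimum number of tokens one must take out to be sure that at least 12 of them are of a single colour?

133

Put each drawn token into a box by colour. The largest draw with every box below 12 takes min(count, 11) from each colour.
Σ min(cᵢ, 11) = 11 + 11 + 11 + 11 + 11 + 11 + 11 + 11 + 11 + 11 + 11 + 11 = 132.
Draw number 132 + 1 = 133 must push one box to 12.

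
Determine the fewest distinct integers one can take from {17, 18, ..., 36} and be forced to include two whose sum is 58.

14

Group the elements by complementary pair {x, 58−x}: {22,36}, {23,35}, {24,34}, …, giving 7 two-element pairs, the single value 29 (it cannot pair with itself since the integers are distinct), and 5 integers whose partner 58−x falls outside [17,36].
Treating each of those 13 groups as a pigeonhole, one can pick one integer per group — 13 integers — with no two summing to 58.
The 14th integer lands in an occupied pair, forcing a sum of 58.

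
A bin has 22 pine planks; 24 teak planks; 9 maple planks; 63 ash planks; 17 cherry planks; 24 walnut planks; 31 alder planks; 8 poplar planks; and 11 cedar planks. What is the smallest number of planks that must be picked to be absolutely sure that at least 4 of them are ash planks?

150

In the worst case for collecting ash planks, every non-ash plank comes out first.
There are 22 + 24 + 9 + 17 + 24 + 31 + 8 + 11 = 146 non-ash planks altogether.
After those, each further plank must be ash, so 146 + 4 = 150 draws guarantee 4 ash planks.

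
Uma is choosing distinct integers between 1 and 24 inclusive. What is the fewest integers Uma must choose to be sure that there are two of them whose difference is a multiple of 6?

7

Integers whose pairwise differences are multiples of 6 are exactly those sharing a remainder mod 6. The 6 residue classes mod 6 are the pigeonholes.
With 6 integers one could put 1 in each residue class and have no class reach 2.
The 7th integer pushes some class to 2, so 6·1 + 1 = 7.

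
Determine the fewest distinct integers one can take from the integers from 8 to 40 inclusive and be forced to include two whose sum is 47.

18

Two chosen integers sum to 47 exactly when both halves of some pair {x, 47−x} with 8 ≤ x ≤ 47−x ≤ 39 are chosen — 16 such pairs.
The remaining 1 element (those with no distinct partner in range) can never complete a 47-sum, so the worst case takes all of them and one from each pair: 1 + 16 = 17.
Pigeonhole: the 18th integer has to be the second member of some pair, so 17 + 1 = 18.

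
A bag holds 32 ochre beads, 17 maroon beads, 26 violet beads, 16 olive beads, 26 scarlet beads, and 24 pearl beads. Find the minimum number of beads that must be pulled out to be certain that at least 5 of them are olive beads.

130

In the worst case for collecting olive beads, every non-olive bead comes out first.
There are 32 + 17 + 26 + 26 + 24 = 125 non-olive beads altogether.
After those, each further bead must be olive, so 125 + 5 = 130 draws guarantee 5 olive beads.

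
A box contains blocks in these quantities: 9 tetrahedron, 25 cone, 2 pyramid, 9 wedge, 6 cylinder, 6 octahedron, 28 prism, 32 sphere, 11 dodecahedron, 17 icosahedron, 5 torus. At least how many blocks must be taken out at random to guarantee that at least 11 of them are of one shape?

88

An adversary could hand out at most 10 blocks per shape (6 shapes run out sooner): 9 + 10 + 2 + 9 + 6 + 6 + 10 + 10 + 10 + 10 + 5 = 87 blocks and still no shape has 11.
One more block lands in a shape already at 10, so 88 draws are enough and 87 are not.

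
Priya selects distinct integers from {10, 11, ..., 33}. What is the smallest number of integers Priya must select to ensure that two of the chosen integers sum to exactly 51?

A set avoiding the sum 51 can contain at most one of each pair {x, 51−x}, plus the 8 elements whose complement lies outside the range.
The integers 10, …, 25 (16 of them) are such a set: any two sum to at least 10+11 = 21 and at most 24+25 = 49 < 51.
Any 17th integer completes one of the 8 pairs, so 17 choices force a sum of 51.

17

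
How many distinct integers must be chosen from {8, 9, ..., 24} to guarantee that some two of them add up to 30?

11

Two chosen integers sum to 30 exactly when both halves of some pair {x, 30−x} with 8 ≤ x ≤ 30−x ≤ 22 are chosen — 7 such pairs.
The remaining 3 elements (those with no distinct partner in range) can never complete a 30-sum, so the worst case takes all of them and one from each pair: 3 + 7 = 10.
Pigeonhole: the 11th integer has to be the second member of some pair, so 10 + 1 = 11.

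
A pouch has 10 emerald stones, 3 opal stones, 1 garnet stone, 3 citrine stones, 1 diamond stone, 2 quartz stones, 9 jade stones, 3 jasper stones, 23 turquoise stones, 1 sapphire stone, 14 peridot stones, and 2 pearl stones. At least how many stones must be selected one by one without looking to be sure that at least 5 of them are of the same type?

Pigeonhole: the 12 types are the holes; the stones drawn are the pigeons.
To avoid 5 of any one type, the worst case takes at most 4 of each type, or every stone of a type that has fewer than 4.
That gives 4 + 3 + 1 + 3 + 1 + 2 + 4 + 3 + 4 + 1 + 4 + 2 = 32 stones with no type reaching 5.
The next stone forces some type to 5, so 32 + 1 = 33.

33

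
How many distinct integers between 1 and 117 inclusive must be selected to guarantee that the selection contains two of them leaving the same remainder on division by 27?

By pigeonhole, the 27 residue classes mod 27 are the pigeonholes.
With 27 integers one could put 1 in each residue class and have no class reach 2.
The 28th integer pushes some class to 2, so 27·1 + 1 = 28.

28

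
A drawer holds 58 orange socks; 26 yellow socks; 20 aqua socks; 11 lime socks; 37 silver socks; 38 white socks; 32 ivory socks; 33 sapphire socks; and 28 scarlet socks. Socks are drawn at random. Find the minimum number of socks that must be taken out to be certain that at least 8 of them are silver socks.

In the worst case for collecting silver socks, every non-silver sock comes out first.
There are 58 + 26 + 20 + 11 + 38 + 32 + 33 + 28 = 246 non-silver socks altogether.
After those, each further sock must be silver, so 246 + 8 = 254 draws guarantee 8 silver socks.

254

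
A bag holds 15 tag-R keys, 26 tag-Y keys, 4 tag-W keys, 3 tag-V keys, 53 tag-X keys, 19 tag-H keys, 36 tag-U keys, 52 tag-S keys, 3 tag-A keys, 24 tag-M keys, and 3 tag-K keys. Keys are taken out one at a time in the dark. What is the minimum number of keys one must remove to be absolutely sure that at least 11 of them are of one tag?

84

An adversary could hand out at most 10 keys per tag (4 tags run out sooner): 10 + 10 + 4 + 3 + 10 + 10 + 10 + 10 + 3 + 10 + 3 = 83 keys and still no tag has 11.
One more key lands in a tag already at 10, so 84 draws are enough and 83 are not.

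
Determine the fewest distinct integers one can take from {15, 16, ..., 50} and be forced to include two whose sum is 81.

27

A set avoiding the sum 81 can contain at most one of each pair {x, 81−x}, plus the 16 elements whose complement lies outside the range.
The integers 15, …, 40 (26 of them) are such a set: any two sum to at least 15+16 = 31 and at most 39+40 = 79 < 81.
Any 27th integer completes one of the 10 pairs, so 27 choices force a sum of 81.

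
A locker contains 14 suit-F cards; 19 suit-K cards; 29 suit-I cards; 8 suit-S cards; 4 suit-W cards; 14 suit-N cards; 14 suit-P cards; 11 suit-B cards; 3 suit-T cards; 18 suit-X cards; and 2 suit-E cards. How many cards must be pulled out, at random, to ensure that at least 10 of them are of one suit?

Put each drawn card into a box by suit. The largest draw with every box below 10 takes min(count, 9) from each suit; suits with fewer than 9 contribute all they have.
Σ min(cᵢ, 9) = 9 + 9 + 9 + 8 + 4 + 9 + 9 + 9 + 3 + 9 + 2 = 80.
Draw number 80 + 1 = 81 must push one box to 10.

81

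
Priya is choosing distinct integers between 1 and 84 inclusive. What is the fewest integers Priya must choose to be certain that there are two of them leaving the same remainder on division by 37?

The 37 residue classes mod 37 are the pigeonholes.
With 37 integers one could put 1 in each residue class and have no class reach 2.
The 38th integer pushes some class to 2, so 37·1 + 1 = 38.

38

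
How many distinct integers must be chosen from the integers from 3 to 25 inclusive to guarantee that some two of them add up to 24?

Two chosen integers sum to 24 exactly when both halves of some pair {x, 24−x} with 3 ≤ x ≤ 24−x ≤ 21 are chosen — 9 such pairs.
The remaining 5 elements (those with no distinct partner in range) can never complete a 24-sum, so the worst case takes all of them and one from each pair: 5 + 9 = 14.
Pigeonhole: the 15th integer has to be the second member of some pair, so 14 + 1 = 15.

15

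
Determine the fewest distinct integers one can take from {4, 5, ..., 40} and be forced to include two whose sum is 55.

25

Two chosen integers sum to 55 exactly when both halves of some pair {x, 55−x} with 15 ≤ x ≤ 55−x ≤ 40 are chosen — 13 such pairs.
The remaining 11 elements (those with no distinct partner in range) can never complete a 55-sum, so the worst case takes all of them and one from each pair: 11 + 13 = 24.
By pigeonhole, the 25th integer has to be the second member of some pair, so 24 + 1 = 25.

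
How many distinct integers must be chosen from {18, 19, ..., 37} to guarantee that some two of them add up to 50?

Two chosen integers sum to 50 exactly when both halves of some pair {x, 50−x} with 18 ≤ x ≤ 50−x ≤ 32 are chosen — 7 such pairs.
The remaining 6 elements (those with no distinct partner in range) can never complete a 50-sum, so the worst case takes all of them and one from each pair: 6 + 7 = 13.
By pigeonhole, the 14th integer has to be the second member of some pair, so 13 + 1 = 14.

14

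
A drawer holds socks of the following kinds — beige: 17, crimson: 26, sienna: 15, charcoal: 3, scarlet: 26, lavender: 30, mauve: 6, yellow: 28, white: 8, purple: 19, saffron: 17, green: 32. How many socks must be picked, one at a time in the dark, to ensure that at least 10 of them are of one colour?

99

The 12 colours are the holes; the socks drawn are the pigeons.
To avoid 10 of any one colour, the worst case takes at most 9 of each colour, or every sock of a colour that has fewer than 9.
That gives 9 + 9 + 9 + 3 + 9 + 9 + 6 + 9 + 8 + 9 + 9 + 9 = 98 socks with no colour reaching 10.
The next sock forces some colour to 10, so 98 + 1 = 99.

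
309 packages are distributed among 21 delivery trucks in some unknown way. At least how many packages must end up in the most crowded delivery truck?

By the pigeonhole principle, the 21 delivery trucks are the holes and the 309 packages are the pigeons.
If every delivery truck held at most 14 packages, the total would be at most 21 × 14 = 294, which is less than 309.
So some delivery truck holds at least ⌈309/21⌉ = 15 packages.

15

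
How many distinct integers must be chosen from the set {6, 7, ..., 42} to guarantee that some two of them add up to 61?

26

A set avoiding the sum 61 can contain at most one of each pair {x, 61−x}, plus the 13 elements whose complement lies outside the range.
The integers 6, …, 30 (25 of them) are such a set: any two sum to at least 6+7 = 13 and at most 29+30 = 59 < 61.
By pigeonhole, any 26th integer completes one of the 12 pairs, so 26 choices force a sum of 61.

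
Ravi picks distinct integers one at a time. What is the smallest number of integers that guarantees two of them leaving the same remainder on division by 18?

By the pigeonhole principle, the 18 residue classes mod 18 are the pigeonholes.
With 18 integers one could put 1 in each residue class and have no class reach 2.
The 19th integer pushes some class to 2, so 18·1 + 1 = 19.

19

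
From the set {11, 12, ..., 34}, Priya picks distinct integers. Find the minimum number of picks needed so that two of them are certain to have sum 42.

Two chosen integers sum to 42 exactly when both halves of some pair {x, 42−x} with 11 ≤ x ≤ 42−x ≤ 31 are chosen — 10 such pairs.
The remaining 4 elements (those with no distinct partner in range) can never complete a 42-sum, so the worst case takes all of them and one from each pair: 4 + 10 = 14.
Pigeonhole: the 15th integer has to be the second member of some pair, so 14 + 1 = 15.

15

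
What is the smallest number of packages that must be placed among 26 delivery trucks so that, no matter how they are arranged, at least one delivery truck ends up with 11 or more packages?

261

With 260 packages one could put exactly 10 in each of the 26 delivery trucks, and no delivery truck would reach 11.
One more package must land in a delivery truck that already has 10, giving it 11.
So 26 × 10 + 1 = 261 packages are required.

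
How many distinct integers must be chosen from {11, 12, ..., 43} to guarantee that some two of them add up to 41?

24

Group the elements by complementary pair {x, 41−x}: {11,30}, {12,29}, {13,28}, …, giving 10 two-element pairs and 13 integers whose partner 41−x falls outside [11,43].
Treating each of those 23 groups as a pigeonhole, one can pick one integer per group — 23 integers — with no two summing to 41.
The 24th integer lands in an occupied pair, forcing a sum of 41.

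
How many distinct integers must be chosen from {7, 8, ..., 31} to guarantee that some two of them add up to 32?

Group the elements by complementary pair {x, 32−x}: {7,25}, {8,24}, {9,23}, …, giving 9 two-element pairs, the single value 16 (it cannot pair with itself since the integers are distinct), and 6 integers whose partner 32−x falls outside [7,31].
Treating each of those 16 groups as a pigeonhole, one can pick one integer per group — 16 integers — with no two summing to 32.
The 17th integer lands in an occupied pair, forcing a sum of 32.

17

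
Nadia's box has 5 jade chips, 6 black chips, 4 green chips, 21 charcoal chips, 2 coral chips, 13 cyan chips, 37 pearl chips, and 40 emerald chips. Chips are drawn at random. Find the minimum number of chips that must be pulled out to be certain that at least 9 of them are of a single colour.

An adversary could hand out at most 8 chips per colour (4 colours run out sooner): 5 + 6 + 4 + 8 + 2 + 8 + 8 + 8 = 49 chips and still no colour has 9.
By the pigeonhole principle, one more chip lands in a colour already at 8, so 50 draws are enough and 49 are not.

50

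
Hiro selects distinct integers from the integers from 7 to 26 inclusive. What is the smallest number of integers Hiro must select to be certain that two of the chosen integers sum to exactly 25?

Two chosen integers sum to 25 exactly when both halves of some pair {x, 25−x} with 7 ≤ x ≤ 25−x ≤ 18 are chosen — 6 such pairs.
The remaining 8 elements (those with no distinct partner in range) can never complete a 25-sum, so the worst case takes all of them and one from each pair: 8 + 6 = 14.
The 15th integer has to be the second member of some pair, so 14 + 1 = 15.

15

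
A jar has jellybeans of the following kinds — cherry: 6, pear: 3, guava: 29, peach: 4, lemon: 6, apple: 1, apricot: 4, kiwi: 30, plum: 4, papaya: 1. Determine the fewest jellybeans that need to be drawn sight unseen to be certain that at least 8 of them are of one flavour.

44

By pigeonhole, put each drawn jellybean into a box by flavour. The largest draw with every box below 8 takes min(count, 7) from each flavour; flavours with fewer than 7 contribute all they have.
Σ min(cᵢ, 7) = 6 + 3 + 7 + 4 + 6 + 1 + 4 + 7 + 4 + 1 = 43.
Draw number 43 + 1 = 44 must push one box to 8.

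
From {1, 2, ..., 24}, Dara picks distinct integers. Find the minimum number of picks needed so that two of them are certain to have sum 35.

18

Group the elements by complementary pair {x, 35−x}: {11,24}, {12,23}, {13,22}, …, giving 7 two-element pairs and 10 integers whose partner 35−x falls outside [1,24].
Treating each of those 17 groups as a pigeonhole, one can pick one integer per group — 17 integers — with no two summing to 35.
The 18th integer lands in an occupied pair, forcing a sum of 35.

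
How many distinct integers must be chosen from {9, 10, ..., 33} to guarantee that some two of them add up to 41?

14

Two chosen integers sum to 41 exactly when both halves of some pair {x, 41−x} with 9 ≤ x ≤ 41−x ≤ 32 are chosen — 12 such pairs.
The remaining 1 element (those with no distinct partner in range) can never complete a 41-sum, so the worst case takes all of them and one from each pair: 1 + 12 = 13.
The 14th integer has to be the second member of some pair, so 13 + 1 = 14.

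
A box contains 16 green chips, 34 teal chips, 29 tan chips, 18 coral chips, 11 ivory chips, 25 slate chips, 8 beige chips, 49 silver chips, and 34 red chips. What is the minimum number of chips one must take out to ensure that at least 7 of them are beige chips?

223

In the worst case for collecting beige chips, every non-beige chip comes out first.
There are 16 + 34 + 29 + 18 + 11 + 25 + 49 + 34 = 216 non-beige chips altogether.
After those, each further chip must be beige, so 216 + 7 = 223 draws guarantee 7 beige chips.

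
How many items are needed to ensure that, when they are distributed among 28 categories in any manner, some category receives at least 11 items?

With 280 items one could put exactly 10 in each of the 28 categories, and no category would reach 11.
By pigeonhole, one more item must land in a category that already has 10, giving it 11.
So 28 × 10 + 1 = 281 items are required.

281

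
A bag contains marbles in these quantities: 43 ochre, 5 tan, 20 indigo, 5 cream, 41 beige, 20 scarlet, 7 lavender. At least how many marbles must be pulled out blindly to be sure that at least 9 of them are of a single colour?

An adversary could hand out at most 8 marbles per colour (tan, cream, lavender run out sooner): 8 + 5 + 8 + 5 + 8 + 8 + 7 = 49 marbles and still no colour has 9.
One more marble lands in a colour already at 8, so 50 draws are enough and 49 are not.

50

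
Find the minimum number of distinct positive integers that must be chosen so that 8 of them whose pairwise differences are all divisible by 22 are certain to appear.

155

Integers whose pairwise differences are multiples of 22 are exactly those sharing a remainder mod 22. The 22 residue classes mod 22 are the pigeonholes.
With 154 integers one could put 7 in each residue class and have no class reach 8.
The 155th integer pushes some class to 8, so 22·7 + 1 = 155.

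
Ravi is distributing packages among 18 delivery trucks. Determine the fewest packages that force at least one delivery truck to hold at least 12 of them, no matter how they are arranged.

199

With 198 packages one could put exactly 11 in each of the 18 delivery trucks, and no delivery truck would reach 12.
One more package must land in a delivery truck that already has 11, giving it 12.
So 18 × 11 + 1 = 199 packages are required.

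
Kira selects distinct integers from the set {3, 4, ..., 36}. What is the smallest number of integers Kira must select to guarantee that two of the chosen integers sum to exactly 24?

A set avoiding the sum 24 can contain at most one of each pair {x, 24−x}, plus the 16 elements whose complement lies outside the range or equal to its own complement.
The integers 12, …, 36 (25 of them) are such a set: any two sum to at least 12+13 = 25 > 24.
Any 26th integer completes one of the 9 pairs, so 26 choices force a sum of 24.

26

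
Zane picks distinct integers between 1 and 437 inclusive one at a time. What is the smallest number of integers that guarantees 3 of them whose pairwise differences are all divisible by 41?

Integers whose pairwise differences are multiples of 41 are exactly those sharing a remainder mod 41. By the pigeonhole principle, the 41 residue classes mod 41 are the pigeonholes.
With 82 integers one could put 2 in each residue class and have no class reach 3.
The 83rd integer pushes some class to 3, so 41·2 + 1 = 83.

83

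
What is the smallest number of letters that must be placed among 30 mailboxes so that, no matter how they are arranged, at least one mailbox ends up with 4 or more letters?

With 90 letters one could put exactly 3 in each of the 30 mailboxes, and no mailbox would reach 4.
Pigeonhole: one more letter must land in a mailbox that already has 3, giving it 4.
So 30 × 3 + 1 = 91 letters are required.

91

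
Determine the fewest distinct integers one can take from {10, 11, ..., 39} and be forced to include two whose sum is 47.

Two chosen integers sum to 47 exactly when both halves of some pair {x, 47−x} with 10 ≤ x ≤ 47−x ≤ 37 are chosen — 14 such pairs.
The remaining 2 elements (those with no distinct partner in range) can never complete a 47-sum, so the worst case takes all of them and one from each pair: 2 + 14 = 16.
By the pigeonhole principle, the 17th integer has to be the second member of some pair, so 16 + 1 = 17.

17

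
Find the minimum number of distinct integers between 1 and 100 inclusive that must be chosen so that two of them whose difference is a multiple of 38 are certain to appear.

Integers whose pairwise differences are multiples of 38 are exactly those sharing a remainder mod 38. By the pigeonhole principle, the 38 residue classes mod 38 are the pigeonholes.
With 38 integers one could put 1 in each residue class and have no class reach 2.
The 39th integer pushes some class to 2, so 38·1 + 1 = 39.

39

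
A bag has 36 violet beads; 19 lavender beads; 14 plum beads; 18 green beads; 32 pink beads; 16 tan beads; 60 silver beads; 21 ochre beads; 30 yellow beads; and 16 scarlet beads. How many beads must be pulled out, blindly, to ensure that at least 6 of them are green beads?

250

In the worst case for collecting green beads, every non-green bead comes out first.
There are 36 + 19 + 14 + 32 + 16 + 60 + 21 + 30 + 16 = 244 non-green beads altogether.
After those, each further bead must be green, so 244 + 6 = 250 draws guarantee 6 green beads.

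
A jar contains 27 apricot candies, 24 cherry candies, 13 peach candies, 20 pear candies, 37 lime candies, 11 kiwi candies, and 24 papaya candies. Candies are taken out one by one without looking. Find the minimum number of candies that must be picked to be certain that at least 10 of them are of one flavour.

64

By pigeonhole, put each drawn candy into a box by flavour. The largest draw with every box below 10 takes min(count, 9) from each flavour.
Σ min(cᵢ, 9) = 9 + 9 + 9 + 9 + 9 + 9 + 9 = 63.
Draw number 63 + 1 = 64 must push one box to 10.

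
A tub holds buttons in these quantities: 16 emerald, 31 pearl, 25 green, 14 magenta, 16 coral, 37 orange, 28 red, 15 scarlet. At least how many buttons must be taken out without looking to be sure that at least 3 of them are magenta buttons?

In the worst case for collecting magenta buttons, every non-magenta button comes out first.
There are 16 + 31 + 25 + 16 + 37 + 28 + 15 = 168 non-magenta buttons altogether.
After those, each further button must be magenta, so 168 + 3 = 171 draws guarantee 3 magenta buttons.

171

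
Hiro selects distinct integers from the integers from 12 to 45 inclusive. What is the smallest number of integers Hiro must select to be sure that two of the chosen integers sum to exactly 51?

21

Group the elements by complementary pair {x, 51−x}: {12,39}, {13,38}, {14,37}, …, giving 14 two-element pairs and 6 integers whose partner 51−x falls outside [12,45].
Pigeonhole: treating each of those 20 groups as a pigeonhole, one can pick one integer per group — 20 integers — with no two summing to 51.
The 21st integer lands in an occupied pair, forcing a sum of 51.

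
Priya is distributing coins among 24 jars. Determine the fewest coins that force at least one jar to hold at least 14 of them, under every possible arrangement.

With 312 coins one could put exactly 13 in each of the 24 jars, and no jar would reach 14.
By pigeonhole, one more coin must land in a jar that already has 13, giving it 14.
So 24 × 13 + 1 = 313 coins are required.

313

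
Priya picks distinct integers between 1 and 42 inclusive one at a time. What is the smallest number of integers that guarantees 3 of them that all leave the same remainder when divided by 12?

Pigeonhole: the 12 residue classes mod 12 are the pigeonholes.
With 24 integers one could put 2 in each residue class and have no class reach 3.
The 25th integer pushes some class to 3, so 12·2 + 1 = 25.

25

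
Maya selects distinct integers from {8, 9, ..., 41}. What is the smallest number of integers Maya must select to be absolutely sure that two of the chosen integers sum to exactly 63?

Group the elements by complementary pair {x, 63−x}: {22,41}, {23,40}, {24,39}, …, giving 10 two-element pairs and 14 integers whose partner 63−x falls outside [8,41].
By the pigeonhole principle, treating each of those 24 groups as a pigeonhole, one can pick one integer per group — 24 integers — with no two summing to 63.
The 25th integer lands in an occupied pair, forcing a sum of 63.

25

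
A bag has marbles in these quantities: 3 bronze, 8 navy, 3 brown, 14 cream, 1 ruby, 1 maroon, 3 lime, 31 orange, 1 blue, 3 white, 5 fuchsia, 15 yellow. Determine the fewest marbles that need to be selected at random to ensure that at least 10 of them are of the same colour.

Pigeonhole: the 12 colours are the holes; the marbles drawn are the pigeons.
To avoid 10 of any one colour, the worst case takes at most 9 of each colour, or every marble of a colour that has fewer than 9.
That gives 3 + 8 + 3 + 9 + 1 + 1 + 3 + 9 + 1 + 3 + 5 + 9 = 55 marbles with no colour reaching 10.
The next marble forces some colour to 10, so 55 + 1 = 56.

56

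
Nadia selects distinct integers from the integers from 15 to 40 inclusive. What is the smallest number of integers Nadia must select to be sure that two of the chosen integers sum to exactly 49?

Two chosen integers sum to 49 exactly when both halves of some pair {x, 49−x} with 15 ≤ x ≤ 49−x ≤ 34 are chosen — 10 such pairs.
The remaining 6 elements (those with no distinct partner in range) can never complete a 49-sum, so the worst case takes all of them and one from each pair: 6 + 10 = 16.
The 17th integer has to be the second member of some pair, so 16 + 1 = 17.

17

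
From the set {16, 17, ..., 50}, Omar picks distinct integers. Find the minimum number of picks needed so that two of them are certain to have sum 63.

Group the elements by complementary pair {x, 63−x}: {16,47}, {17,46}, {18,45}, …, giving 16 two-element pairs and 3 integers whose partner 63−x falls outside [16,50].
By pigeonhole, treating each of those 19 groups as a pigeonhole, one can pick one integer per group — 19 integers — with no two summing to 63.
The 20th integer lands in an occupied pair, forcing a sum of 63.

20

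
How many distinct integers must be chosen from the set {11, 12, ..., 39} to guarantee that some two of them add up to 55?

18

Two chosen integers sum to 55 exactly when both halves of some pair {x, 55−x} with 16 ≤ x ≤ 55−x ≤ 39 are chosen — 12 such pairs.
The remaining 5 elements (those with no distinct partner in range) can never complete a 55-sum, so the worst case takes all of them and one from each pair: 5 + 12 = 17.
By pigeonhole, the 18th integer has to be the second member of some pair, so 17 + 1 = 18.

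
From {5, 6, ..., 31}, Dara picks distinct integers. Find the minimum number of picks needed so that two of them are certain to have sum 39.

Two chosen integers sum to 39 exactly when both halves of some pair {x, 39−x} with 8 ≤ x ≤ 39−x ≤ 31 are chosen — 12 such pairs.
The remaining 3 elements (those with no distinct partner in range) can never complete a 39-sum, so the worst case takes all of them and one from each pair: 3 + 12 = 15.
The 16th integer has to be the second member of some pair, so 15 + 1 = 16.

16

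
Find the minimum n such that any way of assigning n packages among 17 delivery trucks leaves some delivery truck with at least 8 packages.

120

With 119 packages one could put exactly 7 in each of the 17 delivery trucks, and no delivery truck would reach 8.
By the pigeonhole principle, one more package must land in a delivery truck that already has 7, giving it 8.
So 17 × 7 + 1 = 120 packages are required.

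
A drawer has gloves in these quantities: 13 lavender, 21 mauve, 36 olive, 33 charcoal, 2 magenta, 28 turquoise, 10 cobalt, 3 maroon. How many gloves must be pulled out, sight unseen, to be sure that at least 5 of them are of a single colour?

30

Pigeonhole: the 8 colours are the holes; the gloves drawn are the pigeons.
To avoid 5 of any one colour, the worst case takes at most 4 of each colour, or every glove of a colour that has fewer than 4.
That gives 4 + 4 + 4 + 4 + 2 + 4 + 4 + 3 = 29 gloves with no colour reaching 5.
The next glove forces some colour to 5, so 29 + 1 = 30.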